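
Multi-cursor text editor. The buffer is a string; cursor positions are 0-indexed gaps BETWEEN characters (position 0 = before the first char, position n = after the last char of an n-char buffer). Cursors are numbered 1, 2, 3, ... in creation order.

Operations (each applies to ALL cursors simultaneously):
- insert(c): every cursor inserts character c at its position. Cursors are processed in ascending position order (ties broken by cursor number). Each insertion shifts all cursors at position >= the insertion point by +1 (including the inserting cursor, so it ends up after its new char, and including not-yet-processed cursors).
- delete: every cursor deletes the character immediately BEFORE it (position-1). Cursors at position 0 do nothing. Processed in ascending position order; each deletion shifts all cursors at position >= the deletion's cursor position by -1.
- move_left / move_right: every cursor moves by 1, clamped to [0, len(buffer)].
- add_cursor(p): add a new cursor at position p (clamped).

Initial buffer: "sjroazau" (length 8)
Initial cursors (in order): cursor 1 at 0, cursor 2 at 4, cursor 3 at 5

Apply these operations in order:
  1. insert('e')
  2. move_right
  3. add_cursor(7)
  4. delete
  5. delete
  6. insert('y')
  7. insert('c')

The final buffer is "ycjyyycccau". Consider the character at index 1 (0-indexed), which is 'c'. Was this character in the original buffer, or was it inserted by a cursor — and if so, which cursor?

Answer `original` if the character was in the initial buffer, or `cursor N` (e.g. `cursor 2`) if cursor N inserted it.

Answer: cursor 1

Derivation:
After op 1 (insert('e')): buffer="esjroeaezau" (len 11), cursors c1@1 c2@6 c3@8, authorship 1....2.3...
After op 2 (move_right): buffer="esjroeaezau" (len 11), cursors c1@2 c2@7 c3@9, authorship 1....2.3...
After op 3 (add_cursor(7)): buffer="esjroeaezau" (len 11), cursors c1@2 c2@7 c4@7 c3@9, authorship 1....2.3...
After op 4 (delete): buffer="ejroeau" (len 7), cursors c1@1 c2@4 c4@4 c3@5, authorship 1...3..
After op 5 (delete): buffer="jau" (len 3), cursors c1@0 c2@1 c3@1 c4@1, authorship ...
After op 6 (insert('y')): buffer="yjyyyau" (len 7), cursors c1@1 c2@5 c3@5 c4@5, authorship 1.234..
After op 7 (insert('c')): buffer="ycjyyycccau" (len 11), cursors c1@2 c2@9 c3@9 c4@9, authorship 11.234234..
Authorship (.=original, N=cursor N): 1 1 . 2 3 4 2 3 4 . .
Index 1: author = 1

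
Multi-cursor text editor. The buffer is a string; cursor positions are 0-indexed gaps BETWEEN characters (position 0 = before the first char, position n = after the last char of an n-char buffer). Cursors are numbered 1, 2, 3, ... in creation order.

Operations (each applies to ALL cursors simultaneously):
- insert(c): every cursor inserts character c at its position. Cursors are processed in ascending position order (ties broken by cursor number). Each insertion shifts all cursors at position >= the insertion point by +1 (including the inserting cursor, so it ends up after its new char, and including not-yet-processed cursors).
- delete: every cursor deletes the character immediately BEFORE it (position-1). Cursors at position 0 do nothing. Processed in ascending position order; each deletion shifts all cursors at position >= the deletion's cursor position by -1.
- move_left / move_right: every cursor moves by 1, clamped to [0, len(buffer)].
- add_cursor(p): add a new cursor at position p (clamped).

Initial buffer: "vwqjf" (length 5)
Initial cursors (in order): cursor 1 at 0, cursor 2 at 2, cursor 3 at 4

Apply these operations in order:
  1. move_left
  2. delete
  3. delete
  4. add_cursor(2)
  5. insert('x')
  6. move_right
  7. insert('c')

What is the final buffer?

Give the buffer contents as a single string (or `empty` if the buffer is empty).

After op 1 (move_left): buffer="vwqjf" (len 5), cursors c1@0 c2@1 c3@3, authorship .....
After op 2 (delete): buffer="wjf" (len 3), cursors c1@0 c2@0 c3@1, authorship ...
After op 3 (delete): buffer="jf" (len 2), cursors c1@0 c2@0 c3@0, authorship ..
After op 4 (add_cursor(2)): buffer="jf" (len 2), cursors c1@0 c2@0 c3@0 c4@2, authorship ..
After op 5 (insert('x')): buffer="xxxjfx" (len 6), cursors c1@3 c2@3 c3@3 c4@6, authorship 123..4
After op 6 (move_right): buffer="xxxjfx" (len 6), cursors c1@4 c2@4 c3@4 c4@6, authorship 123..4
After op 7 (insert('c')): buffer="xxxjcccfxc" (len 10), cursors c1@7 c2@7 c3@7 c4@10, authorship 123.123.44

Answer: xxxjcccfxc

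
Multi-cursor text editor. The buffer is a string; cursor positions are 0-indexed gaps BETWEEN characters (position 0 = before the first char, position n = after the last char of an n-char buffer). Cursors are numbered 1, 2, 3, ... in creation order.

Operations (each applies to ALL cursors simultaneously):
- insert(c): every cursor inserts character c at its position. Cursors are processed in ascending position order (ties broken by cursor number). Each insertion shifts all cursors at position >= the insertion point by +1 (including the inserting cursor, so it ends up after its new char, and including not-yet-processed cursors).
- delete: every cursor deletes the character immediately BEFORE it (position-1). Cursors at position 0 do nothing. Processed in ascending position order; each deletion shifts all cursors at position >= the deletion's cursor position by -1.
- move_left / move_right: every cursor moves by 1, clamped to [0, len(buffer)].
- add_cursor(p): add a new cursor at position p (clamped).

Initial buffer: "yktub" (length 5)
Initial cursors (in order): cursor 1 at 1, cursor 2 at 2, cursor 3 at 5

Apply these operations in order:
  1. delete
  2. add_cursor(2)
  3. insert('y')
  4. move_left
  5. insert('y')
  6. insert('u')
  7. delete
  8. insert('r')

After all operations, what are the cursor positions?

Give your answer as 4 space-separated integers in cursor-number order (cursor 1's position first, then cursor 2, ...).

After op 1 (delete): buffer="tu" (len 2), cursors c1@0 c2@0 c3@2, authorship ..
After op 2 (add_cursor(2)): buffer="tu" (len 2), cursors c1@0 c2@0 c3@2 c4@2, authorship ..
After op 3 (insert('y')): buffer="yytuyy" (len 6), cursors c1@2 c2@2 c3@6 c4@6, authorship 12..34
After op 4 (move_left): buffer="yytuyy" (len 6), cursors c1@1 c2@1 c3@5 c4@5, authorship 12..34
After op 5 (insert('y')): buffer="yyyytuyyyy" (len 10), cursors c1@3 c2@3 c3@9 c4@9, authorship 1122..3344
After op 6 (insert('u')): buffer="yyyuuytuyyyuuy" (len 14), cursors c1@5 c2@5 c3@13 c4@13, authorship 112122..334344
After op 7 (delete): buffer="yyyytuyyyy" (len 10), cursors c1@3 c2@3 c3@9 c4@9, authorship 1122..3344
After op 8 (insert('r')): buffer="yyyrrytuyyyrry" (len 14), cursors c1@5 c2@5 c3@13 c4@13, authorship 112122..334344

Answer: 5 5 13 13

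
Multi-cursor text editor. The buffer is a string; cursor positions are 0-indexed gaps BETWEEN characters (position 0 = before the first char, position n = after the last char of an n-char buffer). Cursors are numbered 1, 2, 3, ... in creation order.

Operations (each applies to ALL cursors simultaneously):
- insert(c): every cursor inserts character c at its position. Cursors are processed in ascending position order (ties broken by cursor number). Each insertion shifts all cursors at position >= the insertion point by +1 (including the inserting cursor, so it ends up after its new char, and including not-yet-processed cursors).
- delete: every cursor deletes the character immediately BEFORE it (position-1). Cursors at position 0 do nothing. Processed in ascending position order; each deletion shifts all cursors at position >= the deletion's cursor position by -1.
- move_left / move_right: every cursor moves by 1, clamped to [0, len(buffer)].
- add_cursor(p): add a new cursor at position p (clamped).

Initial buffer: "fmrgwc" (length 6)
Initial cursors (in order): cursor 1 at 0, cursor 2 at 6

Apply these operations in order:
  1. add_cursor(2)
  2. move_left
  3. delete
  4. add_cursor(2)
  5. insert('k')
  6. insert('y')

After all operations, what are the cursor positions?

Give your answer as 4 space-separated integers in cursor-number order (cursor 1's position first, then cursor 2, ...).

Answer: 4 11 4 8

Derivation:
After op 1 (add_cursor(2)): buffer="fmrgwc" (len 6), cursors c1@0 c3@2 c2@6, authorship ......
After op 2 (move_left): buffer="fmrgwc" (len 6), cursors c1@0 c3@1 c2@5, authorship ......
After op 3 (delete): buffer="mrgc" (len 4), cursors c1@0 c3@0 c2@3, authorship ....
After op 4 (add_cursor(2)): buffer="mrgc" (len 4), cursors c1@0 c3@0 c4@2 c2@3, authorship ....
After op 5 (insert('k')): buffer="kkmrkgkc" (len 8), cursors c1@2 c3@2 c4@5 c2@7, authorship 13..4.2.
After op 6 (insert('y')): buffer="kkyymrkygkyc" (len 12), cursors c1@4 c3@4 c4@8 c2@11, authorship 1313..44.22.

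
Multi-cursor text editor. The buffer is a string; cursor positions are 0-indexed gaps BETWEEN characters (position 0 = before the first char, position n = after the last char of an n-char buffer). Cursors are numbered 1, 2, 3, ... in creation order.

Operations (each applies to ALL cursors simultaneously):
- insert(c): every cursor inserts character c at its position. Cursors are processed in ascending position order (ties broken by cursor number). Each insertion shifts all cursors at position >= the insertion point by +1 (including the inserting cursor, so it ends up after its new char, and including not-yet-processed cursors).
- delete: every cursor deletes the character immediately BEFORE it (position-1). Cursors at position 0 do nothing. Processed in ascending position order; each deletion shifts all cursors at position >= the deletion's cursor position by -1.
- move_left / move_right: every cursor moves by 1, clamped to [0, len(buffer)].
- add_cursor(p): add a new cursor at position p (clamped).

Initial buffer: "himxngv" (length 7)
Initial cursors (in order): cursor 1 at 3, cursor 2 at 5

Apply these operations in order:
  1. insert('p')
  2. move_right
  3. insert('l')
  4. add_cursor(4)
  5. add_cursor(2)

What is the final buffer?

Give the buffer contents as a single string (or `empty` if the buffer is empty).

Answer: himpxlnpglv

Derivation:
After op 1 (insert('p')): buffer="himpxnpgv" (len 9), cursors c1@4 c2@7, authorship ...1..2..
After op 2 (move_right): buffer="himpxnpgv" (len 9), cursors c1@5 c2@8, authorship ...1..2..
After op 3 (insert('l')): buffer="himpxlnpglv" (len 11), cursors c1@6 c2@10, authorship ...1.1.2.2.
After op 4 (add_cursor(4)): buffer="himpxlnpglv" (len 11), cursors c3@4 c1@6 c2@10, authorship ...1.1.2.2.
After op 5 (add_cursor(2)): buffer="himpxlnpglv" (len 11), cursors c4@2 c3@4 c1@6 c2@10, authorship ...1.1.2.2.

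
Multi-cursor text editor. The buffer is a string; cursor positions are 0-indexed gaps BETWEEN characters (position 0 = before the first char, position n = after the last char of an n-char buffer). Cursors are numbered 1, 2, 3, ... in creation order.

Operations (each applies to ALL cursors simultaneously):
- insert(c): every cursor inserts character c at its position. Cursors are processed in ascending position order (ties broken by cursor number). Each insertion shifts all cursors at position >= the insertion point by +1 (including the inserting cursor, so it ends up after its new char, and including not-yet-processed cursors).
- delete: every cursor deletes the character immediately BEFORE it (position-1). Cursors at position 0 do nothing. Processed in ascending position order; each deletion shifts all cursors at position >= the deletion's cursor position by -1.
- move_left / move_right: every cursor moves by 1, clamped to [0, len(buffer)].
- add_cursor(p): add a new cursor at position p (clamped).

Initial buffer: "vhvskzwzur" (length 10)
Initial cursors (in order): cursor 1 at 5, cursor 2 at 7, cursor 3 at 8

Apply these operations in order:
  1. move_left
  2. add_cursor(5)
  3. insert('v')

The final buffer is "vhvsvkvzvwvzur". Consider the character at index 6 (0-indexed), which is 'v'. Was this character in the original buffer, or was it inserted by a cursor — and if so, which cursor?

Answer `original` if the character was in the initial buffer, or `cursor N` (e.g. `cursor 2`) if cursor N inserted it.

After op 1 (move_left): buffer="vhvskzwzur" (len 10), cursors c1@4 c2@6 c3@7, authorship ..........
After op 2 (add_cursor(5)): buffer="vhvskzwzur" (len 10), cursors c1@4 c4@5 c2@6 c3@7, authorship ..........
After op 3 (insert('v')): buffer="vhvsvkvzvwvzur" (len 14), cursors c1@5 c4@7 c2@9 c3@11, authorship ....1.4.2.3...
Authorship (.=original, N=cursor N): . . . . 1 . 4 . 2 . 3 . . .
Index 6: author = 4

Answer: cursor 4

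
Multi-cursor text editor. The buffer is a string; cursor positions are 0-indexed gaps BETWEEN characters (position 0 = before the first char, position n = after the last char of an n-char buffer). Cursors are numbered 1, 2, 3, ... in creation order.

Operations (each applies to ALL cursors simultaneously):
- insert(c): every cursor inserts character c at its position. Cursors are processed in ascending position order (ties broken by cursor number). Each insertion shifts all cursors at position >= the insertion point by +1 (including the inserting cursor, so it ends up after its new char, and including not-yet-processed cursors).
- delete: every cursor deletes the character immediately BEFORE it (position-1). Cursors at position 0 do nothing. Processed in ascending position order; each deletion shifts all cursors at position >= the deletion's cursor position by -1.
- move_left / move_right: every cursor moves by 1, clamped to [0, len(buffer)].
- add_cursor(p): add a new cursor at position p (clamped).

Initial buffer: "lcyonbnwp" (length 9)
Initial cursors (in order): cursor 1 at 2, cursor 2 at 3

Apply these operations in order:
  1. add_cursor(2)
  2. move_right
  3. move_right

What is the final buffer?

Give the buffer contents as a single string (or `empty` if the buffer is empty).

Answer: lcyonbnwp

Derivation:
After op 1 (add_cursor(2)): buffer="lcyonbnwp" (len 9), cursors c1@2 c3@2 c2@3, authorship .........
After op 2 (move_right): buffer="lcyonbnwp" (len 9), cursors c1@3 c3@3 c2@4, authorship .........
After op 3 (move_right): buffer="lcyonbnwp" (len 9), cursors c1@4 c3@4 c2@5, authorship .........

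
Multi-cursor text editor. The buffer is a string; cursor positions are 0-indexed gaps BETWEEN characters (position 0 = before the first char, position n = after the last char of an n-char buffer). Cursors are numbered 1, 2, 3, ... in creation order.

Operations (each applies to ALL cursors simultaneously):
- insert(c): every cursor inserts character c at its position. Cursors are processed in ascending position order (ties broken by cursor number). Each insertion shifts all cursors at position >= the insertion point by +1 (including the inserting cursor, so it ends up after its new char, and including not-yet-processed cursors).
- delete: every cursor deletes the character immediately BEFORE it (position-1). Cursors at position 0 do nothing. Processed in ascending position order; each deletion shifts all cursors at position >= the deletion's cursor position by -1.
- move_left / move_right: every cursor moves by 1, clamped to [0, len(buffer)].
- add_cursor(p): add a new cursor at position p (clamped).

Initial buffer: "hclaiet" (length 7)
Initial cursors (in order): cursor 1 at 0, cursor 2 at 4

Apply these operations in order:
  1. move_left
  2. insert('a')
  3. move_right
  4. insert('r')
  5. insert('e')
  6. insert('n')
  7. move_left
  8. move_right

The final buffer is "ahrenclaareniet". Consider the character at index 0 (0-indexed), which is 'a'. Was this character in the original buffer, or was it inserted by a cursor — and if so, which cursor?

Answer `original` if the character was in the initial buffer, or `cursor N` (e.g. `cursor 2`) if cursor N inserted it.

After op 1 (move_left): buffer="hclaiet" (len 7), cursors c1@0 c2@3, authorship .......
After op 2 (insert('a')): buffer="ahclaaiet" (len 9), cursors c1@1 c2@5, authorship 1...2....
After op 3 (move_right): buffer="ahclaaiet" (len 9), cursors c1@2 c2@6, authorship 1...2....
After op 4 (insert('r')): buffer="ahrclaariet" (len 11), cursors c1@3 c2@8, authorship 1.1..2.2...
After op 5 (insert('e')): buffer="ahreclaareiet" (len 13), cursors c1@4 c2@10, authorship 1.11..2.22...
After op 6 (insert('n')): buffer="ahrenclaareniet" (len 15), cursors c1@5 c2@12, authorship 1.111..2.222...
After op 7 (move_left): buffer="ahrenclaareniet" (len 15), cursors c1@4 c2@11, authorship 1.111..2.222...
After op 8 (move_right): buffer="ahrenclaareniet" (len 15), cursors c1@5 c2@12, authorship 1.111..2.222...
Authorship (.=original, N=cursor N): 1 . 1 1 1 . . 2 . 2 2 2 . . .
Index 0: author = 1

Answer: cursor 1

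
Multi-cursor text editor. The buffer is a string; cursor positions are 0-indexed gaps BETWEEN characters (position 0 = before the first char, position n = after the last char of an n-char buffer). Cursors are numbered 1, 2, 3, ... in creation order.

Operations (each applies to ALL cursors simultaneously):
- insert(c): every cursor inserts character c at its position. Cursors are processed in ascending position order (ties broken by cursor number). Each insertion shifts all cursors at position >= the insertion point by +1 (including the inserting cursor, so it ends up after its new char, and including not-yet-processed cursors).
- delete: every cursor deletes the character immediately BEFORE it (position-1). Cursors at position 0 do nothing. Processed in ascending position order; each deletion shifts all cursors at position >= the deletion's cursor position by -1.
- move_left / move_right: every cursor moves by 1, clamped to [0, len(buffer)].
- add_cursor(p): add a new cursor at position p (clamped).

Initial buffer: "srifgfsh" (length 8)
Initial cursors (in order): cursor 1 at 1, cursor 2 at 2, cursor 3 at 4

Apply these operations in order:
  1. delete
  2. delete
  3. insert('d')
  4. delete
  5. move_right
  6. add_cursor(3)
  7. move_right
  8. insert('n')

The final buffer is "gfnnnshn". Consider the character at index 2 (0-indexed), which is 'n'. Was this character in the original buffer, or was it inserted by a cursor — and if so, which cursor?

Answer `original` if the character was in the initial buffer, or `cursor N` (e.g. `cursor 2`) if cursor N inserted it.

After op 1 (delete): buffer="igfsh" (len 5), cursors c1@0 c2@0 c3@1, authorship .....
After op 2 (delete): buffer="gfsh" (len 4), cursors c1@0 c2@0 c3@0, authorship ....
After op 3 (insert('d')): buffer="dddgfsh" (len 7), cursors c1@3 c2@3 c3@3, authorship 123....
After op 4 (delete): buffer="gfsh" (len 4), cursors c1@0 c2@0 c3@0, authorship ....
After op 5 (move_right): buffer="gfsh" (len 4), cursors c1@1 c2@1 c3@1, authorship ....
After op 6 (add_cursor(3)): buffer="gfsh" (len 4), cursors c1@1 c2@1 c3@1 c4@3, authorship ....
After op 7 (move_right): buffer="gfsh" (len 4), cursors c1@2 c2@2 c3@2 c4@4, authorship ....
After op 8 (insert('n')): buffer="gfnnnshn" (len 8), cursors c1@5 c2@5 c3@5 c4@8, authorship ..123..4
Authorship (.=original, N=cursor N): . . 1 2 3 . . 4
Index 2: author = 1

Answer: cursor 1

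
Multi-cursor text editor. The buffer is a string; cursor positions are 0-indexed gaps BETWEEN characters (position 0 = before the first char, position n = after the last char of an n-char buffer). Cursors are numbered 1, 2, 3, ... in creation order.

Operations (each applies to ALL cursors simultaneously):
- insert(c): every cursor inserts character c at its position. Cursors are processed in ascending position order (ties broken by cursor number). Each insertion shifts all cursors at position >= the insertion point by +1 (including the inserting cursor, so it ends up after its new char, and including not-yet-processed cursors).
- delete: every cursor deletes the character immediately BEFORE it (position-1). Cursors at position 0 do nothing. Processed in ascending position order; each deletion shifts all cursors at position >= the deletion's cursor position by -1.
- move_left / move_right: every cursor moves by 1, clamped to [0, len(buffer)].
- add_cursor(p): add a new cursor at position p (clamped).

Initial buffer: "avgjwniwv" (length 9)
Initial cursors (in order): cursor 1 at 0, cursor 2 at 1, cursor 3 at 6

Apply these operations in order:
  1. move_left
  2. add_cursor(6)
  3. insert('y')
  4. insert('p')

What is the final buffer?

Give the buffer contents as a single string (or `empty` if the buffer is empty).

Answer: yyppavgjwypnypiwv

Derivation:
After op 1 (move_left): buffer="avgjwniwv" (len 9), cursors c1@0 c2@0 c3@5, authorship .........
After op 2 (add_cursor(6)): buffer="avgjwniwv" (len 9), cursors c1@0 c2@0 c3@5 c4@6, authorship .........
After op 3 (insert('y')): buffer="yyavgjwynyiwv" (len 13), cursors c1@2 c2@2 c3@8 c4@10, authorship 12.....3.4...
After op 4 (insert('p')): buffer="yyppavgjwypnypiwv" (len 17), cursors c1@4 c2@4 c3@11 c4@14, authorship 1212.....33.44...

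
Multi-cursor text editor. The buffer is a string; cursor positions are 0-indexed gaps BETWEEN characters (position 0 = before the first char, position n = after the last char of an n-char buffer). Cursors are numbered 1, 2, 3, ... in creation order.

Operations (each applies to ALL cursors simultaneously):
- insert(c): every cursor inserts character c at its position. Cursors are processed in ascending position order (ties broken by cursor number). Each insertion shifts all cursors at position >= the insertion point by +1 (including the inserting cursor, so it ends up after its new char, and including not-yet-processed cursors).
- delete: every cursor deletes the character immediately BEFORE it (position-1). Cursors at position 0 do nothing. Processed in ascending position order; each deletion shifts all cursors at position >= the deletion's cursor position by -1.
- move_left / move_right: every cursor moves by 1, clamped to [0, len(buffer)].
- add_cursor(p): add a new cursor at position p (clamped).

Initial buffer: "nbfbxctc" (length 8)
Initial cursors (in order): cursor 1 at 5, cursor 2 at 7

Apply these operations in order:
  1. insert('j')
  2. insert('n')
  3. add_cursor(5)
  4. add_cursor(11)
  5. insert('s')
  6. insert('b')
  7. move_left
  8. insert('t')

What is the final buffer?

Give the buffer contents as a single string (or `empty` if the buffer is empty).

Answer: nbfbxstbjnstbctjnssbttbc

Derivation:
After op 1 (insert('j')): buffer="nbfbxjctjc" (len 10), cursors c1@6 c2@9, authorship .....1..2.
After op 2 (insert('n')): buffer="nbfbxjnctjnc" (len 12), cursors c1@7 c2@11, authorship .....11..22.
After op 3 (add_cursor(5)): buffer="nbfbxjnctjnc" (len 12), cursors c3@5 c1@7 c2@11, authorship .....11..22.
After op 4 (add_cursor(11)): buffer="nbfbxjnctjnc" (len 12), cursors c3@5 c1@7 c2@11 c4@11, authorship .....11..22.
After op 5 (insert('s')): buffer="nbfbxsjnsctjnssc" (len 16), cursors c3@6 c1@9 c2@15 c4@15, authorship .....3111..2224.
After op 6 (insert('b')): buffer="nbfbxsbjnsbctjnssbbc" (len 20), cursors c3@7 c1@11 c2@19 c4@19, authorship .....331111..222424.
After op 7 (move_left): buffer="nbfbxsbjnsbctjnssbbc" (len 20), cursors c3@6 c1@10 c2@18 c4@18, authorship .....331111..222424.
After op 8 (insert('t')): buffer="nbfbxstbjnstbctjnssbttbc" (len 24), cursors c3@7 c1@12 c2@22 c4@22, authorship .....33311111..22242244.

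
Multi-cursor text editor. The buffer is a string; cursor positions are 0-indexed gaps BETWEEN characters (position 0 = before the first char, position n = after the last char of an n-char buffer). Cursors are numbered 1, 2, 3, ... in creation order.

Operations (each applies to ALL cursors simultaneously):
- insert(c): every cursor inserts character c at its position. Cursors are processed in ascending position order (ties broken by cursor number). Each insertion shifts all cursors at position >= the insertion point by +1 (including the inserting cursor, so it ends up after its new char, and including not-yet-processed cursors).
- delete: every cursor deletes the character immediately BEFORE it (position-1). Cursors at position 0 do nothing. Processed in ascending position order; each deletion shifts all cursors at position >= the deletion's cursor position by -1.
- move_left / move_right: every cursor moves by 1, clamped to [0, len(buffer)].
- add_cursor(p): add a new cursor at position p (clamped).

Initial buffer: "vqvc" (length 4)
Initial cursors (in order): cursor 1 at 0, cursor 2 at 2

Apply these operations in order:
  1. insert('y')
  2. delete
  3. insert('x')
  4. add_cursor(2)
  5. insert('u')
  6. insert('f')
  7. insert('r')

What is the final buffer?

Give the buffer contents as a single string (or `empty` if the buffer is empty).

Answer: xufrvufrqxufrvc

Derivation:
After op 1 (insert('y')): buffer="yvqyvc" (len 6), cursors c1@1 c2@4, authorship 1..2..
After op 2 (delete): buffer="vqvc" (len 4), cursors c1@0 c2@2, authorship ....
After op 3 (insert('x')): buffer="xvqxvc" (len 6), cursors c1@1 c2@4, authorship 1..2..
After op 4 (add_cursor(2)): buffer="xvqxvc" (len 6), cursors c1@1 c3@2 c2@4, authorship 1..2..
After op 5 (insert('u')): buffer="xuvuqxuvc" (len 9), cursors c1@2 c3@4 c2@7, authorship 11.3.22..
After op 6 (insert('f')): buffer="xufvufqxufvc" (len 12), cursors c1@3 c3@6 c2@10, authorship 111.33.222..
After op 7 (insert('r')): buffer="xufrvufrqxufrvc" (len 15), cursors c1@4 c3@8 c2@13, authorship 1111.333.2222..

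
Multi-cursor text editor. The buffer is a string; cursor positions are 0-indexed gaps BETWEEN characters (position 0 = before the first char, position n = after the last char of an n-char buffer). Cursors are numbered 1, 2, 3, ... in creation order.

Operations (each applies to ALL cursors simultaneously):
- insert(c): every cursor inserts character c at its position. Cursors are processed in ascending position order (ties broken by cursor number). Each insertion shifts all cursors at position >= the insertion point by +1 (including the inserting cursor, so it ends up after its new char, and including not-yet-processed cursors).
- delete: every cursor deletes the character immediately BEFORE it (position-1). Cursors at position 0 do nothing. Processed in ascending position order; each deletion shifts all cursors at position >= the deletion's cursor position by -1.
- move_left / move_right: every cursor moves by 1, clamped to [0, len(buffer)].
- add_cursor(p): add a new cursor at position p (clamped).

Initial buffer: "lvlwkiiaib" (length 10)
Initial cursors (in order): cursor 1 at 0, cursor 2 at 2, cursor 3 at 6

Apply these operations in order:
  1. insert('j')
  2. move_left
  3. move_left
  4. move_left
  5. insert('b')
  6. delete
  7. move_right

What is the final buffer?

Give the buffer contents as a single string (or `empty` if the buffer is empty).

Answer: jlvjlwkijiaib

Derivation:
After op 1 (insert('j')): buffer="jlvjlwkijiaib" (len 13), cursors c1@1 c2@4 c3@9, authorship 1..2....3....
After op 2 (move_left): buffer="jlvjlwkijiaib" (len 13), cursors c1@0 c2@3 c3@8, authorship 1..2....3....
After op 3 (move_left): buffer="jlvjlwkijiaib" (len 13), cursors c1@0 c2@2 c3@7, authorship 1..2....3....
After op 4 (move_left): buffer="jlvjlwkijiaib" (len 13), cursors c1@0 c2@1 c3@6, authorship 1..2....3....
After op 5 (insert('b')): buffer="bjblvjlwbkijiaib" (len 16), cursors c1@1 c2@3 c3@9, authorship 112..2..3..3....
After op 6 (delete): buffer="jlvjlwkijiaib" (len 13), cursors c1@0 c2@1 c3@6, authorship 1..2....3....
After op 7 (move_right): buffer="jlvjlwkijiaib" (len 13), cursors c1@1 c2@2 c3@7, authorship 1..2....3....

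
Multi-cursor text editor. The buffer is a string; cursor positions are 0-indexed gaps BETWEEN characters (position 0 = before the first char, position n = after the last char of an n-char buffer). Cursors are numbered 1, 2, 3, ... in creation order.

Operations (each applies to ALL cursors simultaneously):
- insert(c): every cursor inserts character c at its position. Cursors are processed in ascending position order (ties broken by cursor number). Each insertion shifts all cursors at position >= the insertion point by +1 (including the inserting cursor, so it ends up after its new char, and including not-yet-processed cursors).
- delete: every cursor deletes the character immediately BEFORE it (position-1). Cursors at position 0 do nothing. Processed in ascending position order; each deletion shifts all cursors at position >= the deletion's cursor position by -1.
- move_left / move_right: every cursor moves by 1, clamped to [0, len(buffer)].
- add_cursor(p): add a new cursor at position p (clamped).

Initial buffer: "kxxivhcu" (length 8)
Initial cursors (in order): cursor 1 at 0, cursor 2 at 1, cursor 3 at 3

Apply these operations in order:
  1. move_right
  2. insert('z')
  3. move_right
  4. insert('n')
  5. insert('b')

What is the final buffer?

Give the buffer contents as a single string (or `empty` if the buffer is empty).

After op 1 (move_right): buffer="kxxivhcu" (len 8), cursors c1@1 c2@2 c3@4, authorship ........
After op 2 (insert('z')): buffer="kzxzxizvhcu" (len 11), cursors c1@2 c2@4 c3@7, authorship .1.2..3....
After op 3 (move_right): buffer="kzxzxizvhcu" (len 11), cursors c1@3 c2@5 c3@8, authorship .1.2..3....
After op 4 (insert('n')): buffer="kzxnzxnizvnhcu" (len 14), cursors c1@4 c2@7 c3@11, authorship .1.12.2.3.3...
After op 5 (insert('b')): buffer="kzxnbzxnbizvnbhcu" (len 17), cursors c1@5 c2@9 c3@14, authorship .1.112.22.3.33...

Answer: kzxnbzxnbizvnbhcu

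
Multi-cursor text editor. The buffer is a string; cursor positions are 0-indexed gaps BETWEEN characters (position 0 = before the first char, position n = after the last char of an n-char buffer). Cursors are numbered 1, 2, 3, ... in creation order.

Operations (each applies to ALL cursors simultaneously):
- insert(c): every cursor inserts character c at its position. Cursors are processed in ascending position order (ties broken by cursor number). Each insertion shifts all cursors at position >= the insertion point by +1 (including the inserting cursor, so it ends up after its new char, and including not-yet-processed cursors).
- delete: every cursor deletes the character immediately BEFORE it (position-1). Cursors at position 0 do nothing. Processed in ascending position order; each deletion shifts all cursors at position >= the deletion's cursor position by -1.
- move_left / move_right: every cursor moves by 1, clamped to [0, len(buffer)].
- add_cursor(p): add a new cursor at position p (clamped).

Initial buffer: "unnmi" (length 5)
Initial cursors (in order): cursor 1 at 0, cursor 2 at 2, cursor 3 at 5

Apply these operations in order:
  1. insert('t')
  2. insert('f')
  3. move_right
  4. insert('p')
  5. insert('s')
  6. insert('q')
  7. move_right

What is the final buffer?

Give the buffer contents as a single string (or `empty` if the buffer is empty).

Answer: tfupsqntfnpsqmitfpsq

Derivation:
After op 1 (insert('t')): buffer="tuntnmit" (len 8), cursors c1@1 c2@4 c3@8, authorship 1..2...3
After op 2 (insert('f')): buffer="tfuntfnmitf" (len 11), cursors c1@2 c2@6 c3@11, authorship 11..22...33
After op 3 (move_right): buffer="tfuntfnmitf" (len 11), cursors c1@3 c2@7 c3@11, authorship 11..22...33
After op 4 (insert('p')): buffer="tfupntfnpmitfp" (len 14), cursors c1@4 c2@9 c3@14, authorship 11.1.22.2..333
After op 5 (insert('s')): buffer="tfupsntfnpsmitfps" (len 17), cursors c1@5 c2@11 c3@17, authorship 11.11.22.22..3333
After op 6 (insert('q')): buffer="tfupsqntfnpsqmitfpsq" (len 20), cursors c1@6 c2@13 c3@20, authorship 11.111.22.222..33333
After op 7 (move_right): buffer="tfupsqntfnpsqmitfpsq" (len 20), cursors c1@7 c2@14 c3@20, authorship 11.111.22.222..33333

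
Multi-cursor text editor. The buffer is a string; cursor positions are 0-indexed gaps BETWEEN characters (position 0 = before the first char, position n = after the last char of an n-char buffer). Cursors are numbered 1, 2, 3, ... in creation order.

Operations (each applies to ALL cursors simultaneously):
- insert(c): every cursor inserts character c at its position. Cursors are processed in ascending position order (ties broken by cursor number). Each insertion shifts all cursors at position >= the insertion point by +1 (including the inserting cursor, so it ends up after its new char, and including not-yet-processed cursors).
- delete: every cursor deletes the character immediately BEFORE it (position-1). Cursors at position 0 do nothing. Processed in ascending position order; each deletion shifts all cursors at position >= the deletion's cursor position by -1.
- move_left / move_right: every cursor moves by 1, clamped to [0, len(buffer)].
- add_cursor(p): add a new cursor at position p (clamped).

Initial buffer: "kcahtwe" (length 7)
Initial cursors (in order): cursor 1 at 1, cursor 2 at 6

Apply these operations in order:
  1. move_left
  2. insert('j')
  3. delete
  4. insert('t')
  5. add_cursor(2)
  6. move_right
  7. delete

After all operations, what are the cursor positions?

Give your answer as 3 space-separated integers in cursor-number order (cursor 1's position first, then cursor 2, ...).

Answer: 1 5 1

Derivation:
After op 1 (move_left): buffer="kcahtwe" (len 7), cursors c1@0 c2@5, authorship .......
After op 2 (insert('j')): buffer="jkcahtjwe" (len 9), cursors c1@1 c2@7, authorship 1.....2..
After op 3 (delete): buffer="kcahtwe" (len 7), cursors c1@0 c2@5, authorship .......
After op 4 (insert('t')): buffer="tkcahttwe" (len 9), cursors c1@1 c2@7, authorship 1.....2..
After op 5 (add_cursor(2)): buffer="tkcahttwe" (len 9), cursors c1@1 c3@2 c2@7, authorship 1.....2..
After op 6 (move_right): buffer="tkcahttwe" (len 9), cursors c1@2 c3@3 c2@8, authorship 1.....2..
After op 7 (delete): buffer="tahtte" (len 6), cursors c1@1 c3@1 c2@5, authorship 1...2.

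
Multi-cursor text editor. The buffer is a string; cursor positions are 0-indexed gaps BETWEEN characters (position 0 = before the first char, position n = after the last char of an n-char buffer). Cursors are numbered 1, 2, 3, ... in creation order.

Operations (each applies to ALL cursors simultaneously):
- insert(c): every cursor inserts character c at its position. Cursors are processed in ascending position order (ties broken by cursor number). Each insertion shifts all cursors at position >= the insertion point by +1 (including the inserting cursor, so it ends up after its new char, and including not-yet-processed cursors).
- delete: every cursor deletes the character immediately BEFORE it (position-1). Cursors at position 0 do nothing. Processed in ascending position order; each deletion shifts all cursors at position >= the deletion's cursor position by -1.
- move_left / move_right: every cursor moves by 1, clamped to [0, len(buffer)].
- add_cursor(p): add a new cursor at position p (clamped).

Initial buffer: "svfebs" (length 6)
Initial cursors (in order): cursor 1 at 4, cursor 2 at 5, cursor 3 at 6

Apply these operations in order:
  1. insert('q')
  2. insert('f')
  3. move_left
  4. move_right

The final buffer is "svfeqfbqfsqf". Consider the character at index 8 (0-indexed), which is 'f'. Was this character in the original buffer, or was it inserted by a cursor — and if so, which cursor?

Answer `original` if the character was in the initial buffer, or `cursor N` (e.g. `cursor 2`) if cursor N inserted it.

Answer: cursor 2

Derivation:
After op 1 (insert('q')): buffer="svfeqbqsq" (len 9), cursors c1@5 c2@7 c3@9, authorship ....1.2.3
After op 2 (insert('f')): buffer="svfeqfbqfsqf" (len 12), cursors c1@6 c2@9 c3@12, authorship ....11.22.33
After op 3 (move_left): buffer="svfeqfbqfsqf" (len 12), cursors c1@5 c2@8 c3@11, authorship ....11.22.33
After op 4 (move_right): buffer="svfeqfbqfsqf" (len 12), cursors c1@6 c2@9 c3@12, authorship ....11.22.33
Authorship (.=original, N=cursor N): . . . . 1 1 . 2 2 . 3 3
Index 8: author = 2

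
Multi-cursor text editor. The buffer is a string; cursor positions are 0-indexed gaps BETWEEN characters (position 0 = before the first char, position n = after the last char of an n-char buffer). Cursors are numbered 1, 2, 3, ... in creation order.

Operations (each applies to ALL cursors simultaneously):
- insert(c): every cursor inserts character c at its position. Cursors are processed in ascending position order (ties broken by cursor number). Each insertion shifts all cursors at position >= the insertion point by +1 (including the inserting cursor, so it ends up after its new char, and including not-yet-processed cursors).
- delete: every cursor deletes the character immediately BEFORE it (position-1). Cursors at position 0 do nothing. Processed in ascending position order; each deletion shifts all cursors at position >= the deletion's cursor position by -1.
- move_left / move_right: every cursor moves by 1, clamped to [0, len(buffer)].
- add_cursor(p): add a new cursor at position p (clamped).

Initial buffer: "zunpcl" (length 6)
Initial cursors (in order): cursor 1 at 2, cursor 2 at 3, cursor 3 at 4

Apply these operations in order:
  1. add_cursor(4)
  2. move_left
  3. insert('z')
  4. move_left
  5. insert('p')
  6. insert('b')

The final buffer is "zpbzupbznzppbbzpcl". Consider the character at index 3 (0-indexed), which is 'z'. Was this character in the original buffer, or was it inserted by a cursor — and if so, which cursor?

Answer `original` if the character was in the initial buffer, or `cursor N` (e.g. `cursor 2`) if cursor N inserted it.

After op 1 (add_cursor(4)): buffer="zunpcl" (len 6), cursors c1@2 c2@3 c3@4 c4@4, authorship ......
After op 2 (move_left): buffer="zunpcl" (len 6), cursors c1@1 c2@2 c3@3 c4@3, authorship ......
After op 3 (insert('z')): buffer="zzuznzzpcl" (len 10), cursors c1@2 c2@4 c3@7 c4@7, authorship .1.2.34...
After op 4 (move_left): buffer="zzuznzzpcl" (len 10), cursors c1@1 c2@3 c3@6 c4@6, authorship .1.2.34...
After op 5 (insert('p')): buffer="zpzupznzppzpcl" (len 14), cursors c1@2 c2@5 c3@10 c4@10, authorship .11.22.3344...
After op 6 (insert('b')): buffer="zpbzupbznzppbbzpcl" (len 18), cursors c1@3 c2@7 c3@14 c4@14, authorship .111.222.334344...
Authorship (.=original, N=cursor N): . 1 1 1 . 2 2 2 . 3 3 4 3 4 4 . . .
Index 3: author = 1

Answer: cursor 1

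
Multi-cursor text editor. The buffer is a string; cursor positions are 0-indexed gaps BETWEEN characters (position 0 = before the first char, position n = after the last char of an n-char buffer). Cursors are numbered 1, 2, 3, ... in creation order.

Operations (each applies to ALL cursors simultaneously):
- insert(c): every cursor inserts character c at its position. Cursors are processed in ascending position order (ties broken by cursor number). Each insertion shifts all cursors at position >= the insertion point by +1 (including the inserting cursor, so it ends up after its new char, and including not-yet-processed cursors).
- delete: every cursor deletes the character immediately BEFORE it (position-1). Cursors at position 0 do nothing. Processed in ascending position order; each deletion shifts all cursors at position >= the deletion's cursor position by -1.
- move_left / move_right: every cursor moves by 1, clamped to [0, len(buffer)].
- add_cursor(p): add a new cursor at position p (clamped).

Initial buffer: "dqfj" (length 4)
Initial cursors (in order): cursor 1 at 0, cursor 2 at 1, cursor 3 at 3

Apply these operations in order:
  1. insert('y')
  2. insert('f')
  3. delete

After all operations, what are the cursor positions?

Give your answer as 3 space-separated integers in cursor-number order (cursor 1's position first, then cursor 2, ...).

Answer: 1 3 6

Derivation:
After op 1 (insert('y')): buffer="ydyqfyj" (len 7), cursors c1@1 c2@3 c3@6, authorship 1.2..3.
After op 2 (insert('f')): buffer="yfdyfqfyfj" (len 10), cursors c1@2 c2@5 c3@9, authorship 11.22..33.
After op 3 (delete): buffer="ydyqfyj" (len 7), cursors c1@1 c2@3 c3@6, authorship 1.2..3.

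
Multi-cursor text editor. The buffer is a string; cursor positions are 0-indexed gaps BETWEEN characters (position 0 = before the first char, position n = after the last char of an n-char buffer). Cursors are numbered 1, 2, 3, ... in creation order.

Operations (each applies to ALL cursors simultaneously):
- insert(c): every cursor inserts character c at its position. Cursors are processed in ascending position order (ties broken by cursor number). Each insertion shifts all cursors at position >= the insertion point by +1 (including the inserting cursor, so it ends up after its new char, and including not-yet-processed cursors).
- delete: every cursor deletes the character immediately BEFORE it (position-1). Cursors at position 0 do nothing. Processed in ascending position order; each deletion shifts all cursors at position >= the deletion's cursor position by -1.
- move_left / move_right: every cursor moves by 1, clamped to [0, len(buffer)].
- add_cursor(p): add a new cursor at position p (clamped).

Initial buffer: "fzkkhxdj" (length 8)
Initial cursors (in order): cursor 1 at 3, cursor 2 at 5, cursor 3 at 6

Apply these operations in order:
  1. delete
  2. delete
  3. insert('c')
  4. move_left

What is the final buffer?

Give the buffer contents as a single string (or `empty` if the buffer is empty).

Answer: cccdj

Derivation:
After op 1 (delete): buffer="fzkdj" (len 5), cursors c1@2 c2@3 c3@3, authorship .....
After op 2 (delete): buffer="dj" (len 2), cursors c1@0 c2@0 c3@0, authorship ..
After op 3 (insert('c')): buffer="cccdj" (len 5), cursors c1@3 c2@3 c3@3, authorship 123..
After op 4 (move_left): buffer="cccdj" (len 5), cursors c1@2 c2@2 c3@2, authorship 123..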